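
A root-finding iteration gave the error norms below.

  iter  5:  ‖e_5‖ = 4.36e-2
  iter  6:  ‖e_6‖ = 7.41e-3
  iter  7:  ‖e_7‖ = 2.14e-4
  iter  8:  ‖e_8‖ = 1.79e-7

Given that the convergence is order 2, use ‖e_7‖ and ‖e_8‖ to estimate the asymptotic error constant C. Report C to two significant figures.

C ≈ ‖e_8‖ / ‖e_7‖^2
  = 1.79e-7 / (2.14e-4)^2
  = 1.79e-7 / 4.5796e-08 ≈ 3.9086

3.9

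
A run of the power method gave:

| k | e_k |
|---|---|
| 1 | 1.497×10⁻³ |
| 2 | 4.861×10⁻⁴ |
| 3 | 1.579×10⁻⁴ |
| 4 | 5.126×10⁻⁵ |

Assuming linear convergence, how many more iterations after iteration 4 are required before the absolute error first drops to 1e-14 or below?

Rate ρ ≈ e_4/e_3 = 5.126×10⁻⁵/1.579×10⁻⁴ = 0.3246.
After j more steps, e_{4+j} ≈ 5.126×10⁻⁵·ρ^j; need ρ^j ≤ 1e-14/5.126×10⁻⁵ = 1.95084e-10.
j ≥ ln(1.95084e-10)/ln(0.3246) = -22.3576/-1.12516 = 19.871.
So 20 more iterations are needed.

20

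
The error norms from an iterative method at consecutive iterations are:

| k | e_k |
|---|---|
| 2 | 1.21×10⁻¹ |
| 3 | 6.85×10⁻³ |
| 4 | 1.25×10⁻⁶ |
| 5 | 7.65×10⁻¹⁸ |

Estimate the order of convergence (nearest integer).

3

Consecutive ratios: e_5/e_4 = 7.65×10⁻¹⁸/1.25×10⁻⁶ = 6.12e-12, e_4/e_3 = 1.25×10⁻⁶/6.85×10⁻³ = 0.000182482.
p ≈ ln(6.12e-12)/ln(0.000182482) = -25.8195/-8.6089 ≈ 3.00.
So the convergence is cubic (order 3).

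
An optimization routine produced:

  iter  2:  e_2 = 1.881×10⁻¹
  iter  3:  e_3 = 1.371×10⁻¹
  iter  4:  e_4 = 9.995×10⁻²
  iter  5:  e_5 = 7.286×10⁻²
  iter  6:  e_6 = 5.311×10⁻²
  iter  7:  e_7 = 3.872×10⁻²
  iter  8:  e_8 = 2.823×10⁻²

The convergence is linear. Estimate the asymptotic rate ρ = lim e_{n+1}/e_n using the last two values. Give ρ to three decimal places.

ρ ≈ e_8/e_7 = 2.823×10⁻²/3.872×10⁻² = 0.72908

0.729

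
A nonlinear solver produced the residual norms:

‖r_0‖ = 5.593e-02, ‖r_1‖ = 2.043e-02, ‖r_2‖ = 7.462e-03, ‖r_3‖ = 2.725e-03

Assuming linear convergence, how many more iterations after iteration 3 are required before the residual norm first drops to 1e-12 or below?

22

Rate ρ ≈ ‖r_3‖/‖r_2‖ = 2.725e-03/7.462e-03 = 0.3652.
After j more steps, ‖r_{3+j}‖ ≈ 2.725e-03·ρ^j; need ρ^j ≤ 1e-12/2.725e-03 = 3.66972e-10.
j ≥ ln(3.66972e-10)/ln(0.3652) = -21.7257/-1.00731 = 21.568.
So 22 more iterations are needed.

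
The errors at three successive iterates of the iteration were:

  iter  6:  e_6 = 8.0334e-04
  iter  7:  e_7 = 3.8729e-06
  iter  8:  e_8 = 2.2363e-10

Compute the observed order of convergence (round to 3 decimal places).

p ≈ ln(e_8/e_7) / ln(e_7/e_6)
  = ln(2.2363e-10/3.8729e-06) / ln(3.8729e-06/8.0334e-04)
  = ln(5.77423e-05) / ln(0.004821)
  = -9.759521 / -5.334774 ≈ 1.829416

1.829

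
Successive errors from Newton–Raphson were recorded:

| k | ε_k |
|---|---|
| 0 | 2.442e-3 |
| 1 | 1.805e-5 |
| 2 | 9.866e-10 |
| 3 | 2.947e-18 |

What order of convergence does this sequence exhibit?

2

Consecutive ratios: ε_3/ε_2 = 2.947e-18/9.866e-10 = 2.98703e-09, ε_2/ε_1 = 9.866e-10/1.805e-5 = 5.46593e-05.
p ≈ ln(2.98703e-09)/ln(5.46593e-05) = -19.6290/-9.8144 ≈ 2.00.
So the convergence is quadratic (order 2).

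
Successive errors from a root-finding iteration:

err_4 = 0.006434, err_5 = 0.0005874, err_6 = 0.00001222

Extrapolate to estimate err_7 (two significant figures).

First estimate the order: p ≈ ln(err_6/err_5) / ln(err_5/err_4) = ln(0.00001222/0.0005874)/ln(0.0005874/0.006434) = ln(0.0208035)/ln(0.0912962) ≈ 1.6179.
Then err_7 ≈ err_6·(err_6/err_5)^p = 0.00001222·(0.0208035)^1.6179 = 0.00001222·0.0019007 ≈ 2.323e-08.

2.3e-8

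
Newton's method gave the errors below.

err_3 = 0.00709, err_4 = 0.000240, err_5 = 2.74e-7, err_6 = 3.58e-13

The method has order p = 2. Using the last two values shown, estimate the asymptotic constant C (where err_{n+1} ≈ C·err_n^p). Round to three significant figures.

C ≈ err_6 / err_5^2
  = 3.58e-13 / (2.74e-7)^2
  = 3.58e-13 / 7.5076e-14 ≈ 4.7685

4.77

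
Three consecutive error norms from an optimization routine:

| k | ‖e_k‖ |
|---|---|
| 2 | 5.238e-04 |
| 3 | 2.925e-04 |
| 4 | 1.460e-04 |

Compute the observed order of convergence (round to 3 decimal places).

p ≈ ln(‖e_4‖/‖e_3‖) / ln(‖e_3‖/‖e_2‖)
  = ln(1.460e-04/2.925e-04) / ln(2.925e-04/5.238e-04)
  = ln(0.499145) / ln(0.558419)
  = -0.694859 / -0.582646 ≈ 1.192592

1.193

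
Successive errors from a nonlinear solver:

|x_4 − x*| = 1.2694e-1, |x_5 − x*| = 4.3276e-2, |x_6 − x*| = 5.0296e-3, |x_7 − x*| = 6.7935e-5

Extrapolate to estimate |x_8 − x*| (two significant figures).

First estimate the order: p ≈ ln(|x_7 − x*|/|x_6 − x*|) / ln(|x_6 − x*|/|x_5 − x*|) = ln(6.7935e-5/5.0296e-3)/ln(5.0296e-3/4.3276e-2) = ln(0.013507)/ln(0.116221) ≈ 2.0000.
Then |x_8 − x*| ≈ |x_7 − x*|·(|x_7 − x*|/|x_6 − x*|)^p = 6.7935e-5·(0.013507)^2.0000 = 6.7935e-5·0.000182439 ≈ 1.239e-08.

1.2e-8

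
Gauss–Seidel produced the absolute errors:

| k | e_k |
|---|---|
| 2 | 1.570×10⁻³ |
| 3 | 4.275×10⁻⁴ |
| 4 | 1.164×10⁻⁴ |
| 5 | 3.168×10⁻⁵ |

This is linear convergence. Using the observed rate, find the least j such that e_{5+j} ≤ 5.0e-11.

Rate ρ ≈ e_5/e_4 = 3.168×10⁻⁵/1.164×10⁻⁴ = 0.2722.
After j more steps, e_{5+j} ≈ 3.168×10⁻⁵·ρ^j; need ρ^j ≤ 5.0e-11/3.168×10⁻⁵ = 1.57828e-06.
j ≥ ln(1.57828e-06)/ln(0.2722) = -13.3592/-1.30122 = 10.267.
So 11 more iterations are needed.

11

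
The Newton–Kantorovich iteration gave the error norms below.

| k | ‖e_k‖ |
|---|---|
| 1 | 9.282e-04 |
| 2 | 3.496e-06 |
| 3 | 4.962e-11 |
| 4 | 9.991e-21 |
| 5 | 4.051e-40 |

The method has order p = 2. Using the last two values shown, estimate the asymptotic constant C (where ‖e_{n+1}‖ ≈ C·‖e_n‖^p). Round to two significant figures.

C ≈ ‖e_5‖ / ‖e_4‖^2
  = 4.051e-40 / (9.991e-21)^2
  = 4.051e-40 / 9.98201e-41 ≈ 4.0583

4.1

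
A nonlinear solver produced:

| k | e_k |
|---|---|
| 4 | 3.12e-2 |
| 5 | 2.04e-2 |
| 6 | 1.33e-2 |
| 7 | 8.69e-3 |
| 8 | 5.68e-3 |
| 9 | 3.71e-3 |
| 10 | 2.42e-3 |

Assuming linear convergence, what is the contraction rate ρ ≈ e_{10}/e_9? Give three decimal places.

0.652

ρ ≈ e_{10}/e_9 = 2.42e-3/3.71e-3 = 0.65229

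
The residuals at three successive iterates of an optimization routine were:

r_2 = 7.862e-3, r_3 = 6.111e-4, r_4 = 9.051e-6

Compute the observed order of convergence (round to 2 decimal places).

p ≈ ln(r_4/r_3) / ln(r_3/r_2)
  = ln(9.051e-6/6.111e-4) / ln(6.111e-4/7.862e-3)
  = ln(0.014811) / ln(0.0777283)
  = -4.21239 / -2.55454 ≈ 1.64898

1.65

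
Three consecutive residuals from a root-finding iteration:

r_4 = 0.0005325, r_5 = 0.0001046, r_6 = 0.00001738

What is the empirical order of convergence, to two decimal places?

1.10

p ≈ ln(r_6/r_5) / ln(r_5/r_4)
  = ln(0.00001738/0.0001046) / ln(0.0001046/0.0005325)
  = ln(0.166157) / ln(0.196432)
  = -1.79482 / -1.62744 ≈ 1.10285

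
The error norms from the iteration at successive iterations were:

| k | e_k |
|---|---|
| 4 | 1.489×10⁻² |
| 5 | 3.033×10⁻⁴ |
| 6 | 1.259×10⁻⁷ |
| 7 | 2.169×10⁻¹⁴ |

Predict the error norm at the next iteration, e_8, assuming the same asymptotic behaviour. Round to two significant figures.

6.4e-28

First estimate the order: p ≈ ln(e_7/e_6) / ln(e_6/e_5) = ln(2.169×10⁻¹⁴/1.259×10⁻⁷)/ln(1.259×10⁻⁷/3.033×10⁻⁴) = ln(1.7228e-07)/ln(0.000415101) ≈ 2.0000.
Then e_8 ≈ e_7·(e_7/e_6)^p = 2.169×10⁻¹⁴·(1.7228e-07)^2.0000 = 2.169×10⁻¹⁴·2.96804e-14 ≈ 6.438e-28.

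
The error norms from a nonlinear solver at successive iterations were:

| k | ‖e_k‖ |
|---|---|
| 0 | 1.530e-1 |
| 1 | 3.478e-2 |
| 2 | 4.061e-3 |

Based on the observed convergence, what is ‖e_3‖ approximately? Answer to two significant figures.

1.8e-4

First estimate the order: p ≈ ln(‖e_2‖/‖e_1‖) / ln(‖e_1‖/‖e_0‖) = ln(4.061e-3/3.478e-2)/ln(3.478e-2/1.530e-1) = ln(0.116763)/ln(0.22732) ≈ 1.4497.
Then ‖e_3‖ ≈ ‖e_2‖·(‖e_2‖/‖e_1‖)^p = 4.061e-3·(0.116763)^1.4497 = 4.061e-3·0.0444501 ≈ 0.0001805.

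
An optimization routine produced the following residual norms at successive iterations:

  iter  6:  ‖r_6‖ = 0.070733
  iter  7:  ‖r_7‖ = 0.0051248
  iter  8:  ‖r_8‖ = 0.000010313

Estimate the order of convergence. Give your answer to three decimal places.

2.365

p ≈ ln(‖r_8‖/‖r_7‖) / ln(‖r_7‖/‖r_6‖)
  = ln(0.000010313/0.0051248) / ln(0.0051248/0.070733)
  = ln(0.00201237) / ln(0.0724527)
  = -6.208442 / -2.624821 ≈ 2.365282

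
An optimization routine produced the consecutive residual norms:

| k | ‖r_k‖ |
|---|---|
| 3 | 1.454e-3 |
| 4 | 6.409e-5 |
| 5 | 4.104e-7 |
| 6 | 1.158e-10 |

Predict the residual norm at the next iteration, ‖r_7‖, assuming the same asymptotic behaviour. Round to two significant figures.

2.1e-16

First estimate the order: p ≈ ln(‖r_6‖/‖r_5‖) / ln(‖r_5‖/‖r_4‖) = ln(1.158e-10/4.104e-7)/ln(4.104e-7/6.409e-5) = ln(0.000282164)/ln(0.0064035) ≈ 1.6181.
Then ‖r_7‖ ≈ ‖r_6‖·(‖r_6‖/‖r_5‖)^p = 1.158e-10·(0.000282164)^1.6181 = 1.158e-10·1.80533e-06 ≈ 2.091e-16.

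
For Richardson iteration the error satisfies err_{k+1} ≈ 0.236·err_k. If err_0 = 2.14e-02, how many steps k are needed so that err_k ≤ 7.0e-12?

16

After k steps, err_k ≈ 2.14e-02·0.236^k.
Need 0.236^k ≤ 7.0e-12/2.14e-02 = 3.27103e-10.
k ≥ ln(3.27103e-10)/ln(0.236) = -21.8407/-1.44392 = 15.126.
Smallest integer k = 16.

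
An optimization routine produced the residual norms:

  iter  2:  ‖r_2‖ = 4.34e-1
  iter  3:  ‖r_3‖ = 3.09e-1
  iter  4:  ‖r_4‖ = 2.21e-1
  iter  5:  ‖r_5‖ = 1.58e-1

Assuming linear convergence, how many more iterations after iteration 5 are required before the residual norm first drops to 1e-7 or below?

43

Rate ρ ≈ ‖r_5‖/‖r_4‖ = 1.58e-1/2.21e-1 = 0.7149.
After j more steps, ‖r_{5+j}‖ ≈ 1.58e-1·ρ^j; need ρ^j ≤ 1e-7/1.58e-1 = 6.32911e-07.
j ≥ ln(6.32911e-07)/ln(0.7149) = -14.2729/-0.33561 = 42.528.
So 43 more iterations are needed.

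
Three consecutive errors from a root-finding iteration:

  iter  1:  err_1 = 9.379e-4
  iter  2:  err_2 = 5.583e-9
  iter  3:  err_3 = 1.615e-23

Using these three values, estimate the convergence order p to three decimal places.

2.782

p ≈ ln(err_3/err_2) / ln(err_2/err_1)
  = ln(1.615e-23/5.583e-9) / ln(5.583e-9/9.379e-4)
  = ln(2.89271e-15) / ln(5.95266e-06)
  = -33.476583 / -12.031672 ≈ 2.782372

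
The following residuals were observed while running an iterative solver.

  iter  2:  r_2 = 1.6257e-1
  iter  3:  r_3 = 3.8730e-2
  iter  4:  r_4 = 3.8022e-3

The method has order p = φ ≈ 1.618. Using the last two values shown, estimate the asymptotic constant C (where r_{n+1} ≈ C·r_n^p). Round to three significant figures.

0.732

C ≈ r_4 / r_3^1.618
  = 3.8022e-3 / (3.8730e-2)^1.618
  = 3.8022e-3 / 0.00519351 ≈ 0.73211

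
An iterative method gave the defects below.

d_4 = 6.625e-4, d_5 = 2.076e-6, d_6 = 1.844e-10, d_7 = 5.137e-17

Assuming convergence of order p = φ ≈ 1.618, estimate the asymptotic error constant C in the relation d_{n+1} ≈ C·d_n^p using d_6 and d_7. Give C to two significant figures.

0.29

C ≈ d_7 / d_6^1.618
  = 5.137e-17 / (1.844e-10)^1.618
  = 5.137e-17 / 1.77828e-16 ≈ 0.28887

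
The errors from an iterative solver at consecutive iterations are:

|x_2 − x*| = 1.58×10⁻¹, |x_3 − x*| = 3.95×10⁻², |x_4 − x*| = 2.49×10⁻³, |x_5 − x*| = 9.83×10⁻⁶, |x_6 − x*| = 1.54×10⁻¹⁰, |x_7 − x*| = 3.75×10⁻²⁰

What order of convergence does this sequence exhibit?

Consecutive ratios: |x_7 − x*|/|x_6 − x*| = 3.75×10⁻²⁰/1.54×10⁻¹⁰ = 2.43506e-10, |x_6 − x*|/|x_5 − x*| = 1.54×10⁻¹⁰/9.83×10⁻⁶ = 1.56663e-05.
p ≈ ln(2.43506e-10)/ln(1.56663e-05) = -22.1359/-11.0640 ≈ 2.00.
So the convergence is quadratic (order 2).

2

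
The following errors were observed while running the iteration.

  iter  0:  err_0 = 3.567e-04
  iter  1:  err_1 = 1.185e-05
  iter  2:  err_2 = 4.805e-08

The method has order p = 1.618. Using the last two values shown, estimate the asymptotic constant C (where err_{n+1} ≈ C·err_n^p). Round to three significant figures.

C ≈ err_2 / err_1^1.618
  = 4.805e-08 / (1.185e-05)^1.618
  = 4.805e-08 / 1.06974e-08 ≈ 4.4918

4.49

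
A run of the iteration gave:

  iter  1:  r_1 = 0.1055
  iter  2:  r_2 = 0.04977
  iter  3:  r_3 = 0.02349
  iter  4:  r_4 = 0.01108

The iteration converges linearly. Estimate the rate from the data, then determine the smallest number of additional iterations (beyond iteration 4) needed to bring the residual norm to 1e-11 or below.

28

Rate ρ ≈ r_4/r_3 = 0.01108/0.02349 = 0.4717.
After j more steps, r_{4+j} ≈ 0.01108·ρ^j; need ρ^j ≤ 1e-11/0.01108 = 9.02527e-10.
j ≥ ln(9.02527e-10)/ln(0.4717) = -20.8258/-0.75141 = 27.716.
So 28 more iterations are needed.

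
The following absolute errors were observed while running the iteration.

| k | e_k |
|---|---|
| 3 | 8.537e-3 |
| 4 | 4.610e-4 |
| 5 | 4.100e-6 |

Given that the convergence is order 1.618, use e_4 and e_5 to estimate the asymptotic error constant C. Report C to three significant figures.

C ≈ e_5 / e_4^1.618
  = 4.100e-6 / (4.610e-4)^1.618
  = 4.100e-6 / 3.99823e-06 ≈ 1.0255

1.03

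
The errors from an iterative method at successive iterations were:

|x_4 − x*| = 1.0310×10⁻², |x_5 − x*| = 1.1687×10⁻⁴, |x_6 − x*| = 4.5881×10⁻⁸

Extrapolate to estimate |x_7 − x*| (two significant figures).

First estimate the order: p ≈ ln(|x_6 − x*|/|x_5 − x*|) / ln(|x_5 − x*|/|x_4 − x*|) = ln(4.5881×10⁻⁸/1.1687×10⁻⁴)/ln(1.1687×10⁻⁴/1.0310×10⁻²) = ln(0.000392582)/ln(0.0113356) ≈ 1.7507.
Then |x_7 − x*| ≈ |x_6 − x*|·(|x_6 − x*|/|x_5 − x*|)^p = 4.5881×10⁻⁸·(0.000392582)^1.7507 = 4.5881×10⁻⁸·1.08891e-06 ≈ 4.996e-14.

5.0e-14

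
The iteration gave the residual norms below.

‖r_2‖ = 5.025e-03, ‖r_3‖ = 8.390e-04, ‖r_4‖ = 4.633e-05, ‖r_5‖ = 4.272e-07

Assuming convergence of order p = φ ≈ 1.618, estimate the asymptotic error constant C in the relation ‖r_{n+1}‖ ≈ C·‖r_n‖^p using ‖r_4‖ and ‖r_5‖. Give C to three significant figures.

4.40

C ≈ ‖r_5‖ / ‖r_4‖^1.618
  = 4.272e-07 / (4.633e-05)^1.618
  = 4.272e-07 / 9.71326e-08 ≈ 4.3981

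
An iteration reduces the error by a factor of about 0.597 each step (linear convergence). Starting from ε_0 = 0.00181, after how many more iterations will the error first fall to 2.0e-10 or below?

After k steps, ε_k ≈ 0.00181·0.597^k.
Need 0.597^k ≤ 2.0e-10/0.00181 = 1.10497e-07.
k ≥ ln(1.10497e-07)/ln(0.597) = -16.0183/-0.51584 = 31.053.
Smallest integer k = 32.

32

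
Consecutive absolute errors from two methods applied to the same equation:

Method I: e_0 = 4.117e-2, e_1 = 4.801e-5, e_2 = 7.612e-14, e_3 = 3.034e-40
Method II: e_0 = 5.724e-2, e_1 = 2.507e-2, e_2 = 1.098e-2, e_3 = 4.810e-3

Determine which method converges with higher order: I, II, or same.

Method I: p ≈ ln(3.034e-40/7.612e-14)/ln(7.612e-14/4.801e-5) ≈ 3.00.
Method II: p ≈ ln(4.810e-3/1.098e-2)/ln(1.098e-2/2.507e-2) ≈ 1.00.
Method I has the higher order (≈3.0 vs ≈1.0).

I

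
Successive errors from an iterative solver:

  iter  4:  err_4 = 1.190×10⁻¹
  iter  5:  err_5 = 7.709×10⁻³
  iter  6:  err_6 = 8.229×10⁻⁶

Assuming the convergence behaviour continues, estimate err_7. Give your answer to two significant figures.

First estimate the order: p ≈ ln(err_6/err_5) / ln(err_5/err_4) = ln(8.229×10⁻⁶/7.709×10⁻³)/ln(7.709×10⁻³/1.190×10⁻¹) = ln(0.00106745)/ln(0.0647815) ≈ 2.5002.
Then err_7 ≈ err_6·(err_6/err_5)^p = 8.229×10⁻⁶·(0.00106745)^2.5002 = 8.229×10⁻⁶·3.7177e-08 ≈ 3.059e-13.

3.1e-13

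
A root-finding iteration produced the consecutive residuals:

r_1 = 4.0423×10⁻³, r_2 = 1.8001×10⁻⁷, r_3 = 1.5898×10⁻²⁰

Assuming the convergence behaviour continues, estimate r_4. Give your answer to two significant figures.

1.1e-59

First estimate the order: p ≈ ln(r_3/r_2) / ln(r_2/r_1) = ln(1.5898×10⁻²⁰/1.8001×10⁻⁷)/ln(1.8001×10⁻⁷/4.0423×10⁻³) = ln(8.83173e-14)/ln(4.45316e-05) ≈ 3.0000.
Then r_4 ≈ r_3·(r_3/r_2)^p = 1.5898×10⁻²⁰·(8.83173e-14)^3.0000 = 1.5898×10⁻²⁰·6.8887e-40 ≈ 1.095e-59.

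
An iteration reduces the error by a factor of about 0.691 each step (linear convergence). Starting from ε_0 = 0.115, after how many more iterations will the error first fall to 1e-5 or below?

After k steps, ε_k ≈ 0.115·0.691^k.
Need 0.691^k ≤ 1e-5/0.115 = 8.69565e-05.
k ≥ ln(8.69565e-05)/ln(0.691) = -9.3501/-0.36962 = 25.297.
Smallest integer k = 26.

26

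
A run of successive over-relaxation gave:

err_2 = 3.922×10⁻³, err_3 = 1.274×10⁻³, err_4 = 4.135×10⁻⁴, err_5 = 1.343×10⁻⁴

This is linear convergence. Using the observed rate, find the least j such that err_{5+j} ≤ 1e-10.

13

Rate ρ ≈ err_5/err_4 = 1.343×10⁻⁴/4.135×10⁻⁴ = 0.3248.
After j more steps, err_{5+j} ≈ 1.343×10⁻⁴·ρ^j; need ρ^j ≤ 1e-10/1.343×10⁻⁴ = 7.44602e-07.
j ≥ ln(7.44602e-07)/ln(0.3248) = -14.1104/-1.12455 = 12.548.
So 13 more iterations are needed.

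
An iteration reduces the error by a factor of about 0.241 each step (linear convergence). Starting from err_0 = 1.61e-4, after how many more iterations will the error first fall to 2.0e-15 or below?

18

After k steps, err_k ≈ 1.61e-4·0.241^k.
Need 0.241^k ≤ 2.0e-15/1.61e-4 = 1.24224e-11.
k ≥ ln(1.24224e-11)/ln(0.241) = -25.1115/-1.42296 = 17.647.
Smallest integer k = 18.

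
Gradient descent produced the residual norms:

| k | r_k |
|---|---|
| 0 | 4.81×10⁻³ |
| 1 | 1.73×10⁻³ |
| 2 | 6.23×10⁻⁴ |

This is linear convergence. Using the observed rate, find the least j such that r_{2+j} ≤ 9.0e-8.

Rate ρ ≈ r_2/r_1 = 6.23×10⁻⁴/1.73×10⁻³ = 0.3601.
After j more steps, r_{2+j} ≈ 6.23×10⁻⁴·ρ^j; need ρ^j ≤ 9.0e-8/6.23×10⁻⁴ = 0.000144462.
j ≥ ln(0.000144462)/ln(0.3601) = -8.8425/-1.02137 = 8.657.
So 9 more iterations are needed.

9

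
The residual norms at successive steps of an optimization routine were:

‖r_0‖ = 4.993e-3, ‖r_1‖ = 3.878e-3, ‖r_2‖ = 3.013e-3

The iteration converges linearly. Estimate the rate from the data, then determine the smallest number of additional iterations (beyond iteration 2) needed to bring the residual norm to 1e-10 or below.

69

Rate ρ ≈ ‖r_2‖/‖r_1‖ = 3.013e-3/3.878e-3 = 0.7769.
After j more steps, ‖r_{2+j}‖ ≈ 3.013e-3·ρ^j; need ρ^j ≤ 1e-10/3.013e-3 = 3.31895e-08.
j ≥ ln(3.31895e-08)/ln(0.7769) = -17.2210/-0.25244 = 68.218.
So 69 more iterations are needed.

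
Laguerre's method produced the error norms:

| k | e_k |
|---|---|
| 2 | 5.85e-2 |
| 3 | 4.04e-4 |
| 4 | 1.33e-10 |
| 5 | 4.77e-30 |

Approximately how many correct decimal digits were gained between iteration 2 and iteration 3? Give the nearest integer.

Digits gained ≈ log₁₀(e_2/e_3) = log₁₀(5.85e-2/4.04e-4) = log₁₀(144.802) ≈ 2.161.

2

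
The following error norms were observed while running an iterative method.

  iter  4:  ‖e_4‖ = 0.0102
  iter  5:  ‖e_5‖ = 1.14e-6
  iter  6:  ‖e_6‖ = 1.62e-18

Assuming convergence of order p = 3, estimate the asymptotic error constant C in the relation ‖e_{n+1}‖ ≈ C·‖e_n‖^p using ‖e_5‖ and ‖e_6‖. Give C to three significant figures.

C ≈ ‖e_6‖ / ‖e_5‖^3
  = 1.62e-18 / (1.14e-6)^3
  = 1.62e-18 / 1.48154e-18 ≈ 1.0935

1.09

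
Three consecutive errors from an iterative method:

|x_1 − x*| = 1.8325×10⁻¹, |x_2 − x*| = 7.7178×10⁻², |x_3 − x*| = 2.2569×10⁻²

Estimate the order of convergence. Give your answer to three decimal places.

1.422

p ≈ ln(|x_3 − x*|/|x_2 − x*|) / ln(|x_2 − x*|/|x_1 − x*|)
  = ln(2.2569×10⁻²/7.7178×10⁻²) / ln(7.7178×10⁻²/1.8325×10⁻¹)
  = ln(0.292428) / ln(0.421162)
  = -1.229537 / -0.864738 ≈ 1.421861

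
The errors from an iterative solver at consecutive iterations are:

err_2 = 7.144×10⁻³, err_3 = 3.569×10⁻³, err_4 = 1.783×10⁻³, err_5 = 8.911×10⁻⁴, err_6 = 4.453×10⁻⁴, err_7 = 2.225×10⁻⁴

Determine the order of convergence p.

Consecutive ratios: err_7/err_6 = 2.225×10⁻⁴/4.453×10⁻⁴ = 0.499663, err_6/err_5 = 4.453×10⁻⁴/8.911×10⁻⁴ = 0.499719.
p ≈ ln(0.499663)/ln(0.499719) = -0.6938/-0.6937 ≈ 1.00.
So the convergence is linear (order 1).

1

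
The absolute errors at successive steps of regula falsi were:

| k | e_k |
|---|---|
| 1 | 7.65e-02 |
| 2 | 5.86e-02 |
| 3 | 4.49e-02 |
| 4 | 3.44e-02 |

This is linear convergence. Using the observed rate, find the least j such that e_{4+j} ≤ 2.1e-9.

Rate ρ ≈ e_4/e_3 = 3.44e-02/4.49e-02 = 0.7661.
After j more steps, e_{4+j} ≈ 3.44e-02·ρ^j; need ρ^j ≤ 2.1e-9/3.44e-02 = 6.10465e-08.
j ≥ ln(6.10465e-08)/ln(0.7661) = -16.6116/-0.26644 = 62.346.
So 63 more iterations are needed.

63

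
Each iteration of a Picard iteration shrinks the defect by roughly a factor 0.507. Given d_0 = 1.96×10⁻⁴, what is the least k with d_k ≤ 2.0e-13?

After k steps, d_k ≈ 1.96×10⁻⁴·0.507^k.
Need 0.507^k ≤ 2.0e-13/1.96×10⁻⁴ = 1.02041e-09.
k ≥ ln(1.02041e-09)/ln(0.507) = -20.7031/-0.67924 = 30.480.
Smallest integer k = 31.

31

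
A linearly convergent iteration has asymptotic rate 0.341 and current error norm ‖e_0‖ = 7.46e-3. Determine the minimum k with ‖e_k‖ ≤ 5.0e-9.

After k steps, ‖e_k‖ ≈ 7.46e-3·0.341^k.
Need 0.341^k ≤ 5.0e-9/7.46e-3 = 6.70241e-07.
k ≥ ln(6.70241e-07)/ln(0.341) = -14.2156/-1.07587 = 13.213.
Smallest integer k = 14.

14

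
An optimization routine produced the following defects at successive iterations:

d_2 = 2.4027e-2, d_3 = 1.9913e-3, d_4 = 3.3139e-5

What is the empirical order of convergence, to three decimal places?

1.645

p ≈ ln(d_4/d_3) / ln(d_3/d_2)
  = ln(3.3139e-5/1.9913e-3) / ln(1.9913e-3/2.4027e-2)
  = ln(0.0166419) / ln(0.0828776)
  = -4.095832 / -2.490390 ≈ 1.644655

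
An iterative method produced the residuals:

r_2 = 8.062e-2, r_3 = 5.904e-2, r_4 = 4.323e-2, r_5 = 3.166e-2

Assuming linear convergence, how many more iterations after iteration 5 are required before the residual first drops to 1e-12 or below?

78

Rate ρ ≈ r_5/r_4 = 3.166e-2/4.323e-2 = 0.7324.
After j more steps, r_{5+j} ≈ 3.166e-2·ρ^j; need ρ^j ≤ 1e-12/3.166e-2 = 3.15856e-11.
j ≥ ln(3.15856e-11)/ln(0.7324) = -24.1783/-0.31143 = 77.636.
So 78 more iterations are needed.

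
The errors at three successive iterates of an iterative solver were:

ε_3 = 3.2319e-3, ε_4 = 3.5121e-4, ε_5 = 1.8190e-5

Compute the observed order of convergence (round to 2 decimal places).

1.33

p ≈ ln(ε_5/ε_4) / ln(ε_4/ε_3)
  = ln(1.8190e-5/3.5121e-4) / ln(3.5121e-4/3.2319e-3)
  = ln(0.0517924) / ln(0.10867)
  = -2.96051 / -2.21944 ≈ 1.33390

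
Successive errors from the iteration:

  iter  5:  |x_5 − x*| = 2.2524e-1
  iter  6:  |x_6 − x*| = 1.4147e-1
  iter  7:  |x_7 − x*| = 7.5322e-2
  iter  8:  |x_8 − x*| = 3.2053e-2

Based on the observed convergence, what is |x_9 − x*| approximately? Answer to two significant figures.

First estimate the order: p ≈ ln(|x_8 − x*|/|x_7 − x*|) / ln(|x_7 − x*|/|x_6 − x*|) = ln(3.2053e-2/7.5322e-2)/ln(7.5322e-2/1.4147e-1) = ln(0.425546)/ln(0.532424) ≈ 1.3555.
Then |x_9 − x*| ≈ |x_8 − x*|·(|x_8 − x*|/|x_7 − x*|)^p = 3.2053e-2·(0.425546)^1.3555 = 3.2053e-2·0.314078 ≈ 0.01007.

1.0e-2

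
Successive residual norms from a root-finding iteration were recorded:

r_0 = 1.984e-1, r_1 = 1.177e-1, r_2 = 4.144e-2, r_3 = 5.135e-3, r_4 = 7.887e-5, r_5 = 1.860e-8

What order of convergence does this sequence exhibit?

Consecutive ratios: r_5/r_4 = 1.860e-8/7.887e-5 = 0.000235831, r_4/r_3 = 7.887e-5/5.135e-3 = 0.0153593.
p ≈ ln(0.000235831)/ln(0.0153593) = -8.3524/-4.1760 ≈ 2.00.
So the convergence is quadratic (order 2).

2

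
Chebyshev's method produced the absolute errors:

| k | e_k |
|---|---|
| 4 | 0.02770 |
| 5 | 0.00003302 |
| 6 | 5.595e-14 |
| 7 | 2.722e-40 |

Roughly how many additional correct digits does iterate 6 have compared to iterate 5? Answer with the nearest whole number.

Digits gained ≈ log₁₀(e_5/e_6) = log₁₀(0.00003302/5.595e-14) = log₁₀(5.9017e+08) ≈ 8.771.

9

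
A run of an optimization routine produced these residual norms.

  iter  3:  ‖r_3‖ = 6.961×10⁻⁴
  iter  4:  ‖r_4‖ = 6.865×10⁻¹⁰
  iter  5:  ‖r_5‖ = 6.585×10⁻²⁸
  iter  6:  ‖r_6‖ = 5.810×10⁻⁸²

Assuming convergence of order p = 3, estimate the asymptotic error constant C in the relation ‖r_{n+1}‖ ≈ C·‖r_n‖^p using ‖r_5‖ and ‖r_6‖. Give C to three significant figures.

C ≈ ‖r_6‖ / ‖r_5‖^3
  = 5.810×10⁻⁸² / (6.585×10⁻²⁸)^3
  = 5.810×10⁻⁸² / 2.8554e-82 ≈ 2.0347

2.03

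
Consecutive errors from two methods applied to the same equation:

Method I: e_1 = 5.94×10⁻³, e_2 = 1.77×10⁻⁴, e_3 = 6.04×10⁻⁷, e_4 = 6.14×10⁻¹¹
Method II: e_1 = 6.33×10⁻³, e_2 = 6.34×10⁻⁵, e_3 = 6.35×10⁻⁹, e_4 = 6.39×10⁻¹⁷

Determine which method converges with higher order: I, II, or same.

II

Method I: p ≈ ln(6.14×10⁻¹¹/6.04×10⁻⁷)/ln(6.04×10⁻⁷/1.77×10⁻⁴) ≈ 1.62.
Method II: p ≈ ln(6.39×10⁻¹⁷/6.35×10⁻⁹)/ln(6.35×10⁻⁹/6.34×10⁻⁵) ≈ 2.00.
Method II has the higher order (≈2.0 vs ≈1.6).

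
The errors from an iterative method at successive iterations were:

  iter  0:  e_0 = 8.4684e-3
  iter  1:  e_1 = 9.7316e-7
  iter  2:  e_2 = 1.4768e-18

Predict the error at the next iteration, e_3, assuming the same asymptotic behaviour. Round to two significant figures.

First estimate the order: p ≈ ln(e_2/e_1) / ln(e_1/e_0) = ln(1.4768e-18/9.7316e-7)/ln(9.7316e-7/8.4684e-3) = ln(1.51753e-12)/ln(0.000114917) ≈ 3.0000.
Then e_3 ≈ e_2·(e_2/e_1)^p = 1.4768e-18·(1.51753e-12)^3.0000 = 1.4768e-18·3.49472e-36 ≈ 5.161e-54.

5.2e-54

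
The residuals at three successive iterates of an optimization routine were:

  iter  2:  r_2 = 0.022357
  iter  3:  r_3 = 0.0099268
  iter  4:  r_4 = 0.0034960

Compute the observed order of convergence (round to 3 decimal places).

p ≈ ln(r_4/r_3) / ln(r_3/r_2)
  = ln(0.0034960/0.0099268) / ln(0.0099268/0.022357)
  = ln(0.352178) / ln(0.444013)
  = -1.043619 / -0.811901 ≈ 1.285402

1.285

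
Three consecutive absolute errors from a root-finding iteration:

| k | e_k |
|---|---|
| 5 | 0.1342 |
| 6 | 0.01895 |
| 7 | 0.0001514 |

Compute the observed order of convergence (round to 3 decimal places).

2.467

p ≈ ln(e_7/e_6) / ln(e_6/e_5)
  = ln(0.0001514/0.01895) / ln(0.01895/0.1342)
  = ln(0.00798945) / ln(0.141207)
  = -4.829633 / -1.957528 ≈ 2.467210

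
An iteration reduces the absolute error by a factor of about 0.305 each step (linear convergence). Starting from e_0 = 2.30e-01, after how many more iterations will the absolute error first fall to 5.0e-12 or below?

After k steps, e_k ≈ 2.30e-01·0.305^k.
Need 0.305^k ≤ 5.0e-12/2.30e-01 = 2.17391e-11.
k ≥ ln(2.17391e-11)/ln(0.305) = -24.5519/-1.18744 = 20.676.
Smallest integer k = 21.

21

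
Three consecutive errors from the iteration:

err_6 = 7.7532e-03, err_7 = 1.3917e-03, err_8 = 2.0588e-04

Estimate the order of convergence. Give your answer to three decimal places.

p ≈ ln(err_8/err_7) / ln(err_7/err_6)
  = ln(2.0588e-04/1.3917e-03) / ln(1.3917e-03/7.7532e-03)
  = ln(0.147934) / ln(0.1795)
  = -1.910989 / -1.717580 ≈ 1.112606

1.113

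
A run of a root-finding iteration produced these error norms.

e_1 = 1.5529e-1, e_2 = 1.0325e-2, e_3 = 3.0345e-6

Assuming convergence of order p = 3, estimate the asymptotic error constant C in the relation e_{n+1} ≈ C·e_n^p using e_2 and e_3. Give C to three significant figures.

2.76

C ≈ e_3 / e_2^3
  = 3.0345e-6 / (1.0325e-2)^3
  = 3.0345e-6 / 1.1007e-06 ≈ 2.7569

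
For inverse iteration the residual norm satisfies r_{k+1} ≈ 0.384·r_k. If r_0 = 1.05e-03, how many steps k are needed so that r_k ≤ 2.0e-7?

9

After k steps, r_k ≈ 1.05e-03·0.384^k.
Need 0.384^k ≤ 2.0e-7/1.05e-03 = 0.000190476.
k ≥ ln(0.000190476)/ln(0.384) = -8.5660/-0.95711 = 8.950.
Smallest integer k = 9.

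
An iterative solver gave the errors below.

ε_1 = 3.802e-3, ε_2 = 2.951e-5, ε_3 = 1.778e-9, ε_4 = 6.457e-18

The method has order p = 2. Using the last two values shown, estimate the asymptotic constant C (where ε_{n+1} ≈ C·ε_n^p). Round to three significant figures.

2.04

C ≈ ε_4 / ε_3^2
  = 6.457e-18 / (1.778e-9)^2
  = 6.457e-18 / 3.16128e-18 ≈ 2.0425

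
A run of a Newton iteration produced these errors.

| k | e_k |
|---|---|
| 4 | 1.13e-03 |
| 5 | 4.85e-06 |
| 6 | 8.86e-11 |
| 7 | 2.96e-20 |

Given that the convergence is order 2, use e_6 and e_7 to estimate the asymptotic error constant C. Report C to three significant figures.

3.77

C ≈ e_7 / e_6^2
  = 2.96e-20 / (8.86e-11)^2
  = 2.96e-20 / 7.84996e-21 ≈ 3.7707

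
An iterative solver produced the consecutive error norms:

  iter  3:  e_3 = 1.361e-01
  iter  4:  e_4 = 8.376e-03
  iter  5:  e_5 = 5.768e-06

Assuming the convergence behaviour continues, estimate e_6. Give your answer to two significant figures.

3.2e-14

First estimate the order: p ≈ ln(e_5/e_4) / ln(e_4/e_3) = ln(5.768e-06/8.376e-03)/ln(8.376e-03/1.361e-01) = ln(0.000688634)/ln(0.061543) ≈ 2.6115.
Then e_6 ≈ e_5·(e_5/e_4)^p = 5.768e-06·(0.000688634)^2.6115 = 5.768e-06·5.52595e-09 ≈ 3.187e-14.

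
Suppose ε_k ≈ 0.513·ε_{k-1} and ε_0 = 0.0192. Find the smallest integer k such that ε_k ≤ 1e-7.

After k steps, ε_k ≈ 0.0192·0.513^k.
Need 0.513^k ≤ 1e-7/0.0192 = 5.20833e-06.
k ≥ ln(5.20833e-06)/ln(0.513) = -12.1653/-0.66748 = 18.226.
Smallest integer k = 19.

19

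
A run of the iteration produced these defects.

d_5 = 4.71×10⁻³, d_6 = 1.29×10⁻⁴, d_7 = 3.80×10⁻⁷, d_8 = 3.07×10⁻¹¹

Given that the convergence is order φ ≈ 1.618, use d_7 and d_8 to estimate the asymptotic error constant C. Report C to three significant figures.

C ≈ d_8 / d_7^1.618
  = 3.07×10⁻¹¹ / (3.80×10⁻⁷)^1.618
  = 3.07×10⁻¹¹ / 4.09345e-11 ≈ 0.74998

0.750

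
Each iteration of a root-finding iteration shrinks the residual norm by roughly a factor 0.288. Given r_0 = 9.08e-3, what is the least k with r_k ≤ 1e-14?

23

After k steps, r_k ≈ 9.08e-3·0.288^k.
Need 0.288^k ≤ 1e-14/9.08e-3 = 1.10132e-12.
k ≥ ln(1.10132e-12)/ln(0.288) = -27.5345/-1.24479 = 22.120.
Smallest integer k = 23.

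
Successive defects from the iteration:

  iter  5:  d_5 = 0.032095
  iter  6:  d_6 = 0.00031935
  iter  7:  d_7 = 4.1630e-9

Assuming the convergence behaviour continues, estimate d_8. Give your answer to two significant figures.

First estimate the order: p ≈ ln(d_7/d_6) / ln(d_6/d_5) = ln(4.1630e-9/0.00031935)/ln(0.00031935/0.032095) = ln(1.30359e-05)/ln(0.00995015) ≈ 2.4398.
Then d_8 ≈ d_7·(d_7/d_6)^p = 4.1630e-9·(1.30359e-05)^2.4398 = 4.1630e-9·1.20759e-12 ≈ 5.027e-21.

5.0e-21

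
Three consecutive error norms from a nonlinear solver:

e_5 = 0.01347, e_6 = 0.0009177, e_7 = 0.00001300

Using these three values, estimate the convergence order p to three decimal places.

1.585

p ≈ ln(e_7/e_6) / ln(e_6/e_5)
  = ln(0.00001300/0.0009177) / ln(0.0009177/0.01347)
  = ln(0.0141658) / ln(0.0681292)
  = -4.256925 / -2.686349 ≈ 1.584651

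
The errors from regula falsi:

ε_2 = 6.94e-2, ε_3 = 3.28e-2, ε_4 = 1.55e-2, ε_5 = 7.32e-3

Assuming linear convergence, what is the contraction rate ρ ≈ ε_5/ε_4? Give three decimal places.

0.472

ρ ≈ ε_5/ε_4 = 7.32e-3/1.55e-2 = 0.47226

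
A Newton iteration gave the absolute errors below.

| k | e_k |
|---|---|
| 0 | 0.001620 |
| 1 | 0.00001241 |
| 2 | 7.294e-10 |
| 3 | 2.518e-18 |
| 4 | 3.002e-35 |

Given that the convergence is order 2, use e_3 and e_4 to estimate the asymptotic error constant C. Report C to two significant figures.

C ≈ e_4 / e_3^2
  = 3.002e-35 / (2.518e-18)^2
  = 3.002e-35 / 6.34032e-36 ≈ 4.7348

4.7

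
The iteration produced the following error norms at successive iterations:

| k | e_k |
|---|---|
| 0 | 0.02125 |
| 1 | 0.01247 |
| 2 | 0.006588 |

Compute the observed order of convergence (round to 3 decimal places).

1.197

p ≈ ln(e_2/e_1) / ln(e_1/e_0)
  = ln(0.006588/0.01247) / ln(0.01247/0.02125)
  = ln(0.528308) / ln(0.586824)
  = -0.638076 / -0.533030 ≈ 1.197073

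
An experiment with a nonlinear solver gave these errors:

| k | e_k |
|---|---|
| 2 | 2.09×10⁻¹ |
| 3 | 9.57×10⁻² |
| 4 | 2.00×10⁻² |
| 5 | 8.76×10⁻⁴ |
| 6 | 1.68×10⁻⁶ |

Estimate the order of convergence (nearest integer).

Consecutive ratios: e_6/e_5 = 1.68×10⁻⁶/8.76×10⁻⁴ = 0.00191781, e_5/e_4 = 8.76×10⁻⁴/2.00×10⁻² = 0.0438.
p ≈ ln(0.00191781)/ln(0.0438) = -6.2566/-3.1281 ≈ 2.00.
So the convergence is quadratic (order 2).

2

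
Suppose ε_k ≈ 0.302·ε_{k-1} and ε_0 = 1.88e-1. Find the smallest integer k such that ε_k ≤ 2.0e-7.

12

After k steps, ε_k ≈ 1.88e-1·0.302^k.
Need 0.302^k ≤ 2.0e-7/1.88e-1 = 1.06383e-06.
k ≥ ln(1.06383e-06)/ln(0.302) = -13.7536/-1.19733 = 11.487.
Smallest integer k = 12.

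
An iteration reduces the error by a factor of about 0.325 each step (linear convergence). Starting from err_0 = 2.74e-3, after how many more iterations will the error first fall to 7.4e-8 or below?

10

After k steps, err_k ≈ 2.74e-3·0.325^k.
Need 0.325^k ≤ 7.4e-8/2.74e-3 = 2.70073e-05.
k ≥ ln(2.70073e-05)/ln(0.325) = -10.5194/-1.12393 = 9.359.
Smallest integer k = 10.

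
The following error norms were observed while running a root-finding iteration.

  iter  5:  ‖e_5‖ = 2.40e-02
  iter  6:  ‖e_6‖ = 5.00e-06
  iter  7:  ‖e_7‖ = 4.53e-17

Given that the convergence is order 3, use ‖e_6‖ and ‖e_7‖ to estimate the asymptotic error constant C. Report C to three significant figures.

0.362

C ≈ ‖e_7‖ / ‖e_6‖^3
  = 4.53e-17 / (5.00e-06)^3
  = 4.53e-17 / 1.25e-16 ≈ 0.3624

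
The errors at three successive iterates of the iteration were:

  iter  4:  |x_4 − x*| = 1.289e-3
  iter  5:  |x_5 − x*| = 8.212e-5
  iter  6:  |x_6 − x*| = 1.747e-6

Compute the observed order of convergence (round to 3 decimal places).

1.398

p ≈ ln(|x_6 − x*|/|x_5 − x*|) / ln(|x_5 − x*|/|x_4 − x*|)
  = ln(1.747e-6/8.212e-5) / ln(8.212e-5/1.289e-3)
  = ln(0.0212737) / ln(0.0637083)
  = -3.850284 / -2.753440 ≈ 1.398354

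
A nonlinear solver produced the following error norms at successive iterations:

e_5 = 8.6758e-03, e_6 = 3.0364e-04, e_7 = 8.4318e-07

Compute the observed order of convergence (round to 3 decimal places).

p ≈ ln(e_7/e_6) / ln(e_6/e_5)
  = ln(8.4318e-07/3.0364e-04) / ln(3.0364e-04/8.6758e-03)
  = ln(0.00277691) / ln(0.0349985)
  = -5.886416 / -3.352450 ≈ 1.755855

1.756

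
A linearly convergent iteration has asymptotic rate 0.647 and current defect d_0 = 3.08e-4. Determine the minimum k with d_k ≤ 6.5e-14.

52

After k steps, d_k ≈ 3.08e-4·0.647^k.
Need 0.647^k ≤ 6.5e-14/3.08e-4 = 2.11039e-10.
k ≥ ln(2.11039e-10)/ln(0.647) = -22.2790/-0.43541 = 51.168.
Smallest integer k = 52.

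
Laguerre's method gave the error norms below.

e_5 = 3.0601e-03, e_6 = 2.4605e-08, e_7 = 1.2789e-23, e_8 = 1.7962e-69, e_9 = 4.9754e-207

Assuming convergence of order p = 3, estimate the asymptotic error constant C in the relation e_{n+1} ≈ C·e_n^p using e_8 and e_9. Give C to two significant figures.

0.86

C ≈ e_9 / e_8^3
  = 4.9754e-207 / (1.7962e-69)^3
  = 4.9754e-207 / 5.79514e-207 ≈ 0.85855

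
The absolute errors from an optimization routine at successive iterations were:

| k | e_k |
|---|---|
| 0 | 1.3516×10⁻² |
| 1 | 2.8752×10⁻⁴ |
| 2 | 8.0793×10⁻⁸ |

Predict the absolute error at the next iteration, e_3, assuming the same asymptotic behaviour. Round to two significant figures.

2.3e-15

First estimate the order: p ≈ ln(e_2/e_1) / ln(e_1/e_0) = ln(8.0793×10⁻⁸/2.8752×10⁻⁴)/ln(2.8752×10⁻⁴/1.3516×10⁻²) = ln(0.000281)/ln(0.0212726) ≈ 2.1238.
Then e_3 ≈ e_2·(e_2/e_1)^p = 8.0793×10⁻⁸·(0.000281)^2.1238 = 8.0793×10⁻⁸·2.86921e-08 ≈ 2.318e-15.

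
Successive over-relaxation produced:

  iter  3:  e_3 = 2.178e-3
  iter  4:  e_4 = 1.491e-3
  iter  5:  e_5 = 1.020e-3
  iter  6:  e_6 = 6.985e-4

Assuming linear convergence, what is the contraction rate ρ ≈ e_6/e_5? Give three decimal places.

0.685

ρ ≈ e_6/e_5 = 6.985e-4/1.020e-3 = 0.68480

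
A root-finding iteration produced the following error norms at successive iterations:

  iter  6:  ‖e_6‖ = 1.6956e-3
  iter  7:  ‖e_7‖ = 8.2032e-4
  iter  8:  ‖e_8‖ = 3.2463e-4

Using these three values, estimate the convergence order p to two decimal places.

p ≈ ln(‖e_8‖/‖e_7‖) / ln(‖e_7‖/‖e_6‖)
  = ln(3.2463e-4/8.2032e-4) / ln(8.2032e-4/1.6956e-3)
  = ln(0.395736) / ln(0.483793)
  = -0.92701 / -0.72610 ≈ 1.27670

1.28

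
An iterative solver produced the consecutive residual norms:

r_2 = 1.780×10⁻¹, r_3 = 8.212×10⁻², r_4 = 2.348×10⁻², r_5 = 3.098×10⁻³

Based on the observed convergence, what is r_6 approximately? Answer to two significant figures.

1.2e-4

First estimate the order: p ≈ ln(r_5/r_4) / ln(r_4/r_3) = ln(3.098×10⁻³/2.348×10⁻²)/ln(2.348×10⁻²/8.212×10⁻²) = ln(0.131942)/ln(0.285923) ≈ 1.6177.
Then r_6 ≈ r_5·(r_5/r_4)^p = 3.098×10⁻³·(0.131942)^1.6177 = 3.098×10⁻³·0.037761 ≈ 0.000117.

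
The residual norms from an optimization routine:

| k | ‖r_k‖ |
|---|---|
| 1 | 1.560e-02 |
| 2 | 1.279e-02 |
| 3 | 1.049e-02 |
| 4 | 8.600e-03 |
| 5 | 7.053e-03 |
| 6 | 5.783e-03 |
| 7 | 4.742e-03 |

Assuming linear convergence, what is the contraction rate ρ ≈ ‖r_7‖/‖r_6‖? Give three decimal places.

0.820

ρ ≈ ‖r_7‖/‖r_6‖ = 4.742e-03/5.783e-03 = 0.81999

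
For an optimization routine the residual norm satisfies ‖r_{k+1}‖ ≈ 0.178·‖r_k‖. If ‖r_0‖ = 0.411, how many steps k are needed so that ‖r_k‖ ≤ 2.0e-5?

6

After k steps, ‖r_k‖ ≈ 0.411·0.178^k.
Need 0.178^k ≤ 2.0e-5/0.411 = 4.86618e-05.
k ≥ ln(4.86618e-05)/ln(0.178) = -9.9306/-1.72597 = 5.754.
Smallest integer k = 6.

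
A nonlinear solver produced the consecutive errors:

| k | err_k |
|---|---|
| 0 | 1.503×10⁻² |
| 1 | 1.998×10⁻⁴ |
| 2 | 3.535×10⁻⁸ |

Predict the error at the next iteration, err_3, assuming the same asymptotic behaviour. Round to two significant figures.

1.1e-15

First estimate the order: p ≈ ln(err_2/err_1) / ln(err_1/err_0) = ln(3.535×10⁻⁸/1.998×10⁻⁴)/ln(1.998×10⁻⁴/1.503×10⁻²) = ln(0.000176927)/ln(0.0132934) ≈ 1.9997.
Then err_3 ≈ err_2·(err_2/err_1)^p = 3.535×10⁻⁸·(0.000176927)^1.9997 = 3.535×10⁻⁸·3.13844e-08 ≈ 1.109e-15.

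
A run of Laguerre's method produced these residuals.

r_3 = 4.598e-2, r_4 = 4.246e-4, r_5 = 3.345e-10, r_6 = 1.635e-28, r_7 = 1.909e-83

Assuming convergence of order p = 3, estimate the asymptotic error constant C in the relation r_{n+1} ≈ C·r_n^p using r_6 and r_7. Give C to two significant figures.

C ≈ r_7 / r_6^3
  = 1.909e-83 / (1.635e-28)^3
  = 1.909e-83 / 4.37072e-84 ≈ 4.3677

4.4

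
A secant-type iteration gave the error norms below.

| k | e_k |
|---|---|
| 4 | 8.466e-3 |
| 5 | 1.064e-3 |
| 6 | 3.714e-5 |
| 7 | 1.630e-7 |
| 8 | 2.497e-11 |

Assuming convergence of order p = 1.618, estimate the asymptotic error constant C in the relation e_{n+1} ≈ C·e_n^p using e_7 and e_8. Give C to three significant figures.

C ≈ e_8 / e_7^1.618
  = 2.497e-11 / (1.630e-7)^1.618
  = 2.497e-11 / 1.04069e-11 ≈ 2.3994

2.40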